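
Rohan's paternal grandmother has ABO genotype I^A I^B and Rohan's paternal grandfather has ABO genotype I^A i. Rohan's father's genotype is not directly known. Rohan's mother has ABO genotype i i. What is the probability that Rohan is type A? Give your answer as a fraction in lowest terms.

1/2

Rohan's father's ABO genotype from I^A I^B × I^A i: 1/4 I^A I^A, 1/4 I^A I^B, 1/4 I^A i, 1/4 I^B i.
Crossing each possibility with the mother i i and summing P(type A): 1/4·1 + 1/4·1/2 + 1/4·1/2 + 1/4·0 = 1/2.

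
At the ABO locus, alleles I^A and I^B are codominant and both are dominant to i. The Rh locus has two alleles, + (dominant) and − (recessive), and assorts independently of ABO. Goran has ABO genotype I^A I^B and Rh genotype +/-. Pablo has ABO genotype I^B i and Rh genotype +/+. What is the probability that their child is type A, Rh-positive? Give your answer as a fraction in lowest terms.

ABO cross I^A I^B × I^B i → offspring phenotypes: 1/4 A, 1/2 B, 1/4 AB.
Rh cross +/- × +/+ → 1 Rh+.
Independent loci: P(type A, Rh-positive) = 1/4 × 1 = 1/4.

1/4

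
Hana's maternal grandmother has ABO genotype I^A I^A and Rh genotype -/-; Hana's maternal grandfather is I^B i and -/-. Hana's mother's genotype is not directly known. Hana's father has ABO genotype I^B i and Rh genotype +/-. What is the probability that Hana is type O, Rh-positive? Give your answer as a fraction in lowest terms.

1/16

Hana's mother's ABO genotype from I^A I^A × I^B i: 1/2 I^A I^B, 1/2 I^A i.
Crossing each possibility with the father I^B i and summing P(type O): 1/2·0 + 1/2·1/4 = 1/8.
Similarly for Rh via the mother's Rh distribution: P(Rh+) = 1/2.
Independent loci: 1/8 × 1/2 = 1/16.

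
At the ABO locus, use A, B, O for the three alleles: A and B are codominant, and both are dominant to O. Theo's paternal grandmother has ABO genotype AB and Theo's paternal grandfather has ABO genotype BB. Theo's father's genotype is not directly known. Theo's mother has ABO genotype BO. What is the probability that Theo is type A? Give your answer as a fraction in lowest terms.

Theo's father's ABO genotype from AB × BB: 1/2 AB, 1/2 BB.
Crossing each possibility with the mother BO and summing P(type A): 1/2·1/4 + 1/2·0 = 1/8.

1/8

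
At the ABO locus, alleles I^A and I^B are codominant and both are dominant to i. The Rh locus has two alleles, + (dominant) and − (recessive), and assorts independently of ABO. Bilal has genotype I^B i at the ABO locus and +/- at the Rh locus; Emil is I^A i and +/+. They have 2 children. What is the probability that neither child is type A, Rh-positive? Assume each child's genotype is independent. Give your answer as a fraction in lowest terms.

ABO cross I^B i × I^A i → 1/4 O, 1/4 A, 1/4 B, 1/4 AB.
Rh cross +/- × +/+ → 1 Rh+; so P(type A, Rh-positive) = 1/4 × 1 = 1/4 per child.
P(not type A, Rh-positive) = 3/4 for one child; (3/4)^2 = 9/16.

9/16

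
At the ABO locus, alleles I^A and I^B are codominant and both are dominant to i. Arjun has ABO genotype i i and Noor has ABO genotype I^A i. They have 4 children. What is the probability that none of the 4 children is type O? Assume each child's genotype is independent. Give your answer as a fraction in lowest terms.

1/16

ABO cross i i × I^A i → 1/2 O, 1/2 A.
So P(type O) = 1/2 per child.
P(not type O) = 1/2 for one child; (1/2)^4 = 1/16.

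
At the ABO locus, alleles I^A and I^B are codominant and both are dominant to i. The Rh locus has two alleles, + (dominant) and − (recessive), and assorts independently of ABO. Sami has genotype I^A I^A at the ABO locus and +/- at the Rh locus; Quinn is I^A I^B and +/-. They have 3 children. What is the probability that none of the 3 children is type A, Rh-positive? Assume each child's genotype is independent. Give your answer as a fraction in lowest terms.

ABO cross I^A I^A × I^A I^B → 1/2 A, 1/2 AB.
Rh cross +/- × +/- → 3/4 Rh+, 1/4 Rh-; so P(type A, Rh-positive) = 1/2 × 3/4 = 3/8 per child.
P(not type A, Rh-positive) = 5/8 for one child; (5/8)^3 = 125/512.

125/512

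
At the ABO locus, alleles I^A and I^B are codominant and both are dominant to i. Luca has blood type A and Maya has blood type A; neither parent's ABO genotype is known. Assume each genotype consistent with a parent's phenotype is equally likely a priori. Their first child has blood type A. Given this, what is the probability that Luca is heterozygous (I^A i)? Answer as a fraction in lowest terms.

7/15

Possible genotypes: Luca ∈ {I^A I^A, I^A i}; Maya ∈ {I^A I^A, I^A i}.
Weight each parental genotype pair by prior × P(type-A child):
  I^A I^A × I^A I^A: posterior weight 4/15.
  I^A I^A × I^A i: posterior weight 4/15.
  I^A i × I^A I^A: posterior weight 4/15.
  I^A i × I^A i: posterior weight 1/5.
Sum the posterior weight over pairs where Luca is I^A i: 7/15.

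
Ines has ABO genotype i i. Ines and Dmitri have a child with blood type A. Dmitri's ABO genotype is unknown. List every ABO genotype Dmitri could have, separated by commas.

For each candidate genotype of Dmitri, check whether crossing it with i i can produce every observed child phenotype.
  I^A I^A → possible child types {A} ✓
  I^A I^B → possible child types {A, B} ✓
  I^A i → possible child types {O, A} ✓
  I^B I^B → possible child types {B} ✗
  I^B i → possible child types {O, B} ✗
  i i → possible child types {O} ✗

I^A I^A, I^A I^B, I^A i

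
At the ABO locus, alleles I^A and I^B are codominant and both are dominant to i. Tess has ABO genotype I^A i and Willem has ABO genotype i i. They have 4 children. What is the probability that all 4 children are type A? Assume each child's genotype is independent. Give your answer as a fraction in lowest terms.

1/16

ABO cross I^A i × i i → 1/2 O, 1/2 A.
So P(type A) = 1/2 per child.
All 4 independent: (1/2)^4 = 1/16.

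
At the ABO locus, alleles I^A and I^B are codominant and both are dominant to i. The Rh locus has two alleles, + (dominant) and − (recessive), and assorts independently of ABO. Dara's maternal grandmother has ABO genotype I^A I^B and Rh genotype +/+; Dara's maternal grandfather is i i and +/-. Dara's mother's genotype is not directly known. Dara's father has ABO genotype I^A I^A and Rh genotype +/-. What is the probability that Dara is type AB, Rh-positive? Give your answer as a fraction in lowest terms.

Dara's mother's ABO genotype from I^A I^B × i i: 1/2 I^A i, 1/2 I^B i.
Crossing each possibility with the father I^A I^A and summing P(type AB): 1/2·0 + 1/2·1/2 = 1/4.
Similarly for Rh via the mother's Rh distribution: P(Rh+) = 7/8.
Independent loci: 1/4 × 7/8 = 7/32.

7/32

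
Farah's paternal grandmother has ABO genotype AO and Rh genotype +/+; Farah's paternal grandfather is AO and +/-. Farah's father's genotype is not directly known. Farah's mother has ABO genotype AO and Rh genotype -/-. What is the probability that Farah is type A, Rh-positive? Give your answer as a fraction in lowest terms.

Farah's father's ABO genotype from AO × AO: 1/4 AA, 1/2 AO, 1/4 OO.
Crossing each possibility with the mother AO and summing P(type A): 1/4·1 + 1/2·3/4 + 1/4·1/2 = 3/4.
Similarly for Rh via the father's Rh distribution: P(Rh+) = 3/4.
Independent loci: 3/4 × 3/4 = 9/16.

9/16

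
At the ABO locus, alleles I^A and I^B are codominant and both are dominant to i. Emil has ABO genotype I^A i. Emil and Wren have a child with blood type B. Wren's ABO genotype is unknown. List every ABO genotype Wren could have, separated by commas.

For each candidate genotype of Wren, check whether crossing it with I^A i can produce every observed child phenotype.
  I^A I^A → possible child types {A} ✗
  I^A I^B → possible child types {A, B, AB} ✓
  I^A i → possible child types {O, A} ✗
  I^B I^B → possible child types {B, AB} ✓
  I^B i → possible child types {O, A, B, AB} ✓
  i i → possible child types {O, A} ✗

I^A I^B, I^B I^B, I^B i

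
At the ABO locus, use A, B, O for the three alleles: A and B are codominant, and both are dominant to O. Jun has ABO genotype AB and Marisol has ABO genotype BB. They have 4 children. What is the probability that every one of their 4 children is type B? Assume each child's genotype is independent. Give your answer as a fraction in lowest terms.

ABO cross AB × BB → 1/2 B, 1/2 AB.
So P(type B) = 1/2 per child.
All 4 independent: (1/2)^4 = 1/16.

1/16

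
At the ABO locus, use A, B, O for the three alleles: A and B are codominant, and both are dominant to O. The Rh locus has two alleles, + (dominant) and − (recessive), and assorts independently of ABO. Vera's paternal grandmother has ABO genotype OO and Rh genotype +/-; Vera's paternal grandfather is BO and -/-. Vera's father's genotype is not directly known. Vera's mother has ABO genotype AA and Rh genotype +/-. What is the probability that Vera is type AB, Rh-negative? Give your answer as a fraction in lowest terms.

Vera's father's ABO genotype from OO × BO: 1/2 BO, 1/2 OO.
Crossing each possibility with the mother AA and summing P(type AB): 1/2·1/2 + 1/2·0 = 1/4.
Similarly for Rh via the father's Rh distribution: P(Rh-) = 3/8.
Independent loci: 1/4 × 3/8 = 3/32.

3/32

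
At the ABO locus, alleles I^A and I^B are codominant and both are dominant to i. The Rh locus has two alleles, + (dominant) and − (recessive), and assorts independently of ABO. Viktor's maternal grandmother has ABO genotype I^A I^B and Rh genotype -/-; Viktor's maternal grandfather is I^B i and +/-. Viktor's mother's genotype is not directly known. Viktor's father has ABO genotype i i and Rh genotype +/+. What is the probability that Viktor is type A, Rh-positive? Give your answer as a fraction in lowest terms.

1/4

Viktor's mother's ABO genotype from I^A I^B × I^B i: 1/4 I^A I^B, 1/4 I^A i, 1/4 I^B I^B, 1/4 I^B i.
Crossing each possibility with the father i i and summing P(type A): 1/4·1/2 + 1/4·1/2 + 1/4·0 + 1/4·0 = 1/4.
Similarly for Rh via the mother's Rh distribution: P(Rh+) = 1.
Independent loci: 1/4 × 1 = 1/4.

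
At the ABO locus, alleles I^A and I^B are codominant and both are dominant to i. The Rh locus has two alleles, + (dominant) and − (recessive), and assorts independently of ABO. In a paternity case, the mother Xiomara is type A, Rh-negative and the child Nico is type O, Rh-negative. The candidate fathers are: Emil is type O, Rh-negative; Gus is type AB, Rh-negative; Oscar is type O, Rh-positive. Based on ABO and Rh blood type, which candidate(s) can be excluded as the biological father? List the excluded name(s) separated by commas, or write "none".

A candidate is excluded only if no genotype consistent with his phenotype could produce a type O, Rh-negative child with a type A, Rh-negative mother.
Gus (type AB, Rh-): no genotype consistent with that phenotype can produce a type-O Rh- child with a type-A mother.

Gus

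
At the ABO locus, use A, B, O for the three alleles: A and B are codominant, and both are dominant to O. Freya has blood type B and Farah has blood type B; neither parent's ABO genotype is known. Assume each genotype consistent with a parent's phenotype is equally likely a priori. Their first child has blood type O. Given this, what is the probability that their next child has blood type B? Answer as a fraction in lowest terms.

3/4

Possible genotypes: Freya ∈ {BB, BO}; Farah ∈ {BB, BO}.
Weight each parental genotype pair by prior × P(type-O child):
  BO × BO: posterior weight 1; P(next child type B) = 3/4.
Weighted sum = 3/4.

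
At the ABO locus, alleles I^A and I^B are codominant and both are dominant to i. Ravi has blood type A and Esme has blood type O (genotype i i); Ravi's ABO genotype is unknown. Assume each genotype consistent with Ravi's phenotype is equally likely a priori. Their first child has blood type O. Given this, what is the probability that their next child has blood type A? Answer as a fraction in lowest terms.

1/2

Possible genotypes: Ravi ∈ {I^A I^A, I^A i}; Esme ∈ {i i}.
Weight each parental genotype pair by prior × P(type-O child):
  I^A i × i i: posterior weight 1; P(next child type A) = 1/2.
Weighted sum = 1/2.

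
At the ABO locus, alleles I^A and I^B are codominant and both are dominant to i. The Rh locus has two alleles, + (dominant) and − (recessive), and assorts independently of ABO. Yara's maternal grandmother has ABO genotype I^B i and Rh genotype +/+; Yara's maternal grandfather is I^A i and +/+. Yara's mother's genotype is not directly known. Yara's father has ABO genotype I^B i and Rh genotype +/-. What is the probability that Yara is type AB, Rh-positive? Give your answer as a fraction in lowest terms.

1/8

Yara's mother's ABO genotype from I^B i × I^A i: 1/4 I^A I^B, 1/4 I^A i, 1/4 I^B i, 1/4 i i.
Crossing each possibility with the father I^B i and summing P(type AB): 1/4·1/4 + 1/4·1/4 + 1/4·0 + 1/4·0 = 1/8.
Similarly for Rh via the mother's Rh distribution: P(Rh+) = 1.
Independent loci: 1/8 × 1 = 1/8.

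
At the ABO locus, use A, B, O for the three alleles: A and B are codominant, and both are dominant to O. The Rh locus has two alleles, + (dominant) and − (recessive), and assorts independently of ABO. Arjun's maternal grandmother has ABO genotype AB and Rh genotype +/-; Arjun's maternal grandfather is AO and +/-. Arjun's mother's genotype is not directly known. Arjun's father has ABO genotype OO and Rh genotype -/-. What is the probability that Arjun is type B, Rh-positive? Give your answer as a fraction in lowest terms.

Arjun's mother's ABO genotype from AB × AO: 1/4 AA, 1/4 AB, 1/4 AO, 1/4 BO.
Crossing each possibility with the father OO and summing P(type B): 1/4·0 + 1/4·1/2 + 1/4·0 + 1/4·1/2 = 1/4.
Similarly for Rh via the mother's Rh distribution: P(Rh+) = 1/2.
Independent loci: 1/4 × 1/2 = 1/8.

1/8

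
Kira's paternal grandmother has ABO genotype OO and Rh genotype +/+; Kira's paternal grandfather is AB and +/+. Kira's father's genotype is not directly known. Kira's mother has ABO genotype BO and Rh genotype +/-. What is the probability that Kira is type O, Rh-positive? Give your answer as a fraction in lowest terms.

Kira's father's ABO genotype from OO × AB: 1/2 AO, 1/2 BO.
Crossing each possibility with the mother BO and summing P(type O): 1/2·1/4 + 1/2·1/4 = 1/4.
Similarly for Rh via the father's Rh distribution: P(Rh+) = 1.
Independent loci: 1/4 × 1 = 1/4.

1/4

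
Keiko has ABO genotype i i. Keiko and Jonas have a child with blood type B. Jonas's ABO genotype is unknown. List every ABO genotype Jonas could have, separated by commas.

I^A I^B, I^B I^B, I^B i

For each candidate genotype of Jonas, check whether crossing it with i i can produce every observed child phenotype.
  I^A I^A → possible child types {A} ✗
  I^A I^B → possible child types {A, B} ✓
  I^A i → possible child types {O, A} ✗
  I^B I^B → possible child types {B} ✓
  I^B i → possible child types {O, B} ✓
  i i → possible child types {O} ✗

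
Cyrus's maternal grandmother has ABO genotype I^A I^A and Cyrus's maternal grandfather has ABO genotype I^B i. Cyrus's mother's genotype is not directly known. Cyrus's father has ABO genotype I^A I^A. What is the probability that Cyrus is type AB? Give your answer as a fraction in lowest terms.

Cyrus's mother's ABO genotype from I^A I^A × I^B i: 1/2 I^A I^B, 1/2 I^A i.
Crossing each possibility with the father I^A I^A and summing P(type AB): 1/2·1/2 + 1/2·0 = 1/4.

1/4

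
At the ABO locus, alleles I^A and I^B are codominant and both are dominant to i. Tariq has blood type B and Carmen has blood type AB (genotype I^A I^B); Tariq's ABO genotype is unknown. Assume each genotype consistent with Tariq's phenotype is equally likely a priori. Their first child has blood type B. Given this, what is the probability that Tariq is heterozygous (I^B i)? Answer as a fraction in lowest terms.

Possible genotypes: Tariq ∈ {I^B I^B, I^B i}; Carmen ∈ {I^A I^B}.
Weight each parental genotype pair by prior × P(type-B child):
  I^B I^B × I^A I^B: posterior weight 1/2.
  I^B i × I^A I^B: posterior weight 1/2.
Sum the posterior weight over pairs where Tariq is I^B i: 1/2.

1/2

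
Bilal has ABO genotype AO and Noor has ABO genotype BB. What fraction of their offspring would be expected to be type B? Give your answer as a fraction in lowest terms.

ABO cross AO × BB → offspring phenotypes: 1/2 B, 1/2 AB.
So P(type B) = 1/2.

1/2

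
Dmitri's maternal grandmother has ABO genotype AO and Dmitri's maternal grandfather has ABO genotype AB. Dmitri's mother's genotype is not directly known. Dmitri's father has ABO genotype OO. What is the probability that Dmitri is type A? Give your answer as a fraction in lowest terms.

Dmitri's mother's ABO genotype from AO × AB: 1/4 AA, 1/4 AB, 1/4 AO, 1/4 BO.
Crossing each possibility with the father OO and summing P(type A): 1/4·1 + 1/4·1/2 + 1/4·1/2 + 1/4·0 = 1/2.

1/2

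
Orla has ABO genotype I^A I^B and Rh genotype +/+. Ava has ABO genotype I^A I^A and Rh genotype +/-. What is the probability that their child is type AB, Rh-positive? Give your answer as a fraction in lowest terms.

1/2

ABO cross I^A I^B × I^A I^A → offspring phenotypes: 1/2 A, 1/2 AB.
Rh cross +/+ × +/- → 1 Rh+.
Independent loci: P(type AB, Rh-positive) = 1/2 × 1 = 1/2.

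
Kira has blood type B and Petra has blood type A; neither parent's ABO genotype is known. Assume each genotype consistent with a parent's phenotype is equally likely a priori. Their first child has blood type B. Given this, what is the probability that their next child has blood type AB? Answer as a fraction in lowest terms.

5/12

Possible genotypes: Kira ∈ {I^B I^B, I^B i}; Petra ∈ {I^A I^A, I^A i}.
Weight each parental genotype pair by prior × P(type-B child):
  I^B I^B × I^A i: posterior weight 2/3; P(next child type AB) = 1/2.
  I^B i × I^A i: posterior weight 1/3; P(next child type AB) = 1/4.
Weighted sum = 5/12.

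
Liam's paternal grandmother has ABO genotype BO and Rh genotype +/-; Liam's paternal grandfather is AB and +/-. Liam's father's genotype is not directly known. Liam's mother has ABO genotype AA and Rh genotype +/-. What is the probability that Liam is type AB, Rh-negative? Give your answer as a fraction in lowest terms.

Liam's father's ABO genotype from BO × AB: 1/4 AB, 1/4 AO, 1/4 BB, 1/4 BO.
Crossing each possibility with the mother AA and summing P(type AB): 1/4·1/2 + 1/4·0 + 1/4·1 + 1/4·1/2 = 1/2.
Similarly for Rh via the father's Rh distribution: P(Rh-) = 1/4.
Independent loci: 1/2 × 1/4 = 1/8.

1/8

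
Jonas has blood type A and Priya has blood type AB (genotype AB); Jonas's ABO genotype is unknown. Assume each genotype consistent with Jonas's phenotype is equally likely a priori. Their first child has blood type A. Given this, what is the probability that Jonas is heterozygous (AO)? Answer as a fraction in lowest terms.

1/2

Possible genotypes: Jonas ∈ {AA, AO}; Priya ∈ {AB}.
Weight each parental genotype pair by prior × P(type-A child):
  AA × AB: posterior weight 1/2.
  AO × AB: posterior weight 1/2.
Sum the posterior weight over pairs where Jonas is AO: 1/2.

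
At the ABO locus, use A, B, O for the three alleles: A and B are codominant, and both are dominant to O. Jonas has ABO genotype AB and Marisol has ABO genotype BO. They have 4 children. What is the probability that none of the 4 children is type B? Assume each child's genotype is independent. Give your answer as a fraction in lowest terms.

ABO cross AB × BO → 1/4 A, 1/2 B, 1/4 AB.
So P(type B) = 1/2 per child.
P(not type B) = 1/2 for one child; (1/2)^4 = 1/16.

1/16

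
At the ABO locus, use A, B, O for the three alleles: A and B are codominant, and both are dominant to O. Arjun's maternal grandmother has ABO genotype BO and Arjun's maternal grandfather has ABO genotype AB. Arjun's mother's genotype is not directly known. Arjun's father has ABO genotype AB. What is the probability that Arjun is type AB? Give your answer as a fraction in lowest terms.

3/8

Arjun's mother's ABO genotype from BO × AB: 1/4 AB, 1/4 AO, 1/4 BB, 1/4 BO.
Crossing each possibility with the father AB and summing P(type AB): 1/4·1/2 + 1/4·1/4 + 1/4·1/2 + 1/4·1/4 = 3/8.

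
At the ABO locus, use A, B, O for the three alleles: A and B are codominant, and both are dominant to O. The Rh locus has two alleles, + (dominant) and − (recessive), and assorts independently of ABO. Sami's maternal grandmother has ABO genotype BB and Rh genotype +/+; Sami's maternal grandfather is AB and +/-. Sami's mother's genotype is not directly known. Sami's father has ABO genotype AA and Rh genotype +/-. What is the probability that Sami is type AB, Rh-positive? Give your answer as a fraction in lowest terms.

21/32

Sami's mother's ABO genotype from BB × AB: 1/2 AB, 1/2 BB.
Crossing each possibility with the father AA and summing P(type AB): 1/2·1/2 + 1/2·1 = 3/4.
Similarly for Rh via the mother's Rh distribution: P(Rh+) = 7/8.
Independent loci: 3/4 × 7/8 = 21/32.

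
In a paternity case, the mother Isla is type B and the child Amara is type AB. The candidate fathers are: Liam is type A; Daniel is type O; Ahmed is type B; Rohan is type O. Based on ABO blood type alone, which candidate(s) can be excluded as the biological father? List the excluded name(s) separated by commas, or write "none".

Daniel, Ahmed, Rohan

A candidate is excluded only if no genotype consistent with his phenotype could produce a type AB child with a type B mother.
Daniel (type O): no genotype consistent with that phenotype can produce a type-AB child with a type-B mother.
Ahmed (type B): no genotype consistent with that phenotype can produce a type-AB child with a type-B mother.
Rohan (type O): no genotype consistent with that phenotype can produce a type-AB child with a type-B mother.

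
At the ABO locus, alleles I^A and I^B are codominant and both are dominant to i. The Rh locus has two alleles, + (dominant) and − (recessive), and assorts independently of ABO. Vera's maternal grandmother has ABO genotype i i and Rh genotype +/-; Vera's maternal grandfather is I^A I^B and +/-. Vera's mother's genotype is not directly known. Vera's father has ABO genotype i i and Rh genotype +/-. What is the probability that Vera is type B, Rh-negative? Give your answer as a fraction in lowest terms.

Vera's mother's ABO genotype from i i × I^A I^B: 1/2 I^A i, 1/2 I^B i.
Crossing each possibility with the father i i and summing P(type B): 1/2·0 + 1/2·1/2 = 1/4.
Similarly for Rh via the mother's Rh distribution: P(Rh-) = 1/4.
Independent loci: 1/4 × 1/4 = 1/16.

1/16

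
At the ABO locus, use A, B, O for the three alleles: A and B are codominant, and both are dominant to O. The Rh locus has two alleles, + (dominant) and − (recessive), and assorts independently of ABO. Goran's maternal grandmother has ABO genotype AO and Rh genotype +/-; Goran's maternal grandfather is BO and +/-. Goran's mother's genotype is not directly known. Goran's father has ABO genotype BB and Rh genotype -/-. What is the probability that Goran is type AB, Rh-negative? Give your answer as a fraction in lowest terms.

Goran's mother's ABO genotype from AO × BO: 1/4 AB, 1/4 AO, 1/4 BO, 1/4 OO.
Crossing each possibility with the father BB and summing P(type AB): 1/4·1/2 + 1/4·1/2 + 1/4·0 + 1/4·0 = 1/4.
Similarly for Rh via the mother's Rh distribution: P(Rh-) = 1/2.
Independent loci: 1/4 × 1/2 = 1/8.

1/8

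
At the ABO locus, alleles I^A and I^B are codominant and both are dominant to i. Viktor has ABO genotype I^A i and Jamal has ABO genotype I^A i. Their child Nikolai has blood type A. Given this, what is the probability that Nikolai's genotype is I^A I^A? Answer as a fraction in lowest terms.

1/3

Cross I^A i × I^A i → 1/4 I^A I^A, 1/2 I^A i, 1/4 i i.
Type-A genotypes among offspring: I^A I^A (1/4), I^A i (1/2); total 3/4.
P(I^A I^A | type A) = (1/4) / (3/4) = 1/3.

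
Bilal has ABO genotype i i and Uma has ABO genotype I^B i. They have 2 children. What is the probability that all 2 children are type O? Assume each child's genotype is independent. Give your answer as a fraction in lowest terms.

ABO cross i i × I^B i → 1/2 O, 1/2 B.
So P(type O) = 1/2 per child.
All 2 independent: (1/2)^2 = 1/4.

1/4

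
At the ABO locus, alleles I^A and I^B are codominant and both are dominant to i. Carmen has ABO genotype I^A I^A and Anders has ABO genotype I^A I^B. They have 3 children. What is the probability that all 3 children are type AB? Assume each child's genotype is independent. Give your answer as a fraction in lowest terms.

1/8

ABO cross I^A I^A × I^A I^B → 1/2 A, 1/2 AB.
So P(type AB) = 1/2 per child.
All 3 independent: (1/2)^3 = 1/8.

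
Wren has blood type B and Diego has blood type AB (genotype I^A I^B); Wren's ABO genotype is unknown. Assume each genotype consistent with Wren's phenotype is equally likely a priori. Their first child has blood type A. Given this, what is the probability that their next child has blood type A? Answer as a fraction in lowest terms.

Possible genotypes: Wren ∈ {I^B I^B, I^B i}; Diego ∈ {I^A I^B}.
Weight each parental genotype pair by prior × P(type-A child):
  I^B i × I^A I^B: posterior weight 1; P(next child type A) = 1/4.
Weighted sum = 1/4.

1/4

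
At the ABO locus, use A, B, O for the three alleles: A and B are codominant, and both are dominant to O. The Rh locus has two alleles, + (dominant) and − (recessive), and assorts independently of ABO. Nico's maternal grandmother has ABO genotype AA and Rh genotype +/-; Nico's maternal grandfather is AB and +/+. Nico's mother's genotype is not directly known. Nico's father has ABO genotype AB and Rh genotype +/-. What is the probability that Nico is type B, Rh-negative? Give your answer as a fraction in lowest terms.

1/64

Nico's mother's ABO genotype from AA × AB: 1/2 AA, 1/2 AB.
Crossing each possibility with the father AB and summing P(type B): 1/2·0 + 1/2·1/4 = 1/8.
Similarly for Rh via the mother's Rh distribution: P(Rh-) = 1/8.
Independent loci: 1/8 × 1/8 = 1/64.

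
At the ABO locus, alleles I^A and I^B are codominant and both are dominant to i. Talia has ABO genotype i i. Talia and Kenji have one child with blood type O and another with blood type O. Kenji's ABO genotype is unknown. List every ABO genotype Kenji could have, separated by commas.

For each candidate genotype of Kenji, check whether crossing it with i i can produce every observed child phenotype.
  I^A I^A → possible child types {A} ✗
  I^A I^B → possible child types {A, B} ✗
  I^A i → possible child types {O, A} ✓
  I^B I^B → possible child types {B} ✗
  I^B i → possible child types {O, B} ✓
  i i → possible child types {O} ✓

I^A i, I^B i, i i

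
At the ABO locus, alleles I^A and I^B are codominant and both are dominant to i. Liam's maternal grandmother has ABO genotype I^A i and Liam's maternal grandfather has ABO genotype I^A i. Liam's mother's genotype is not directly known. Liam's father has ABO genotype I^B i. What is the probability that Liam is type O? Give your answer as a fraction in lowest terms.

Liam's mother's ABO genotype from I^A i × I^A i: 1/4 I^A I^A, 1/2 I^A i, 1/4 i i.
Crossing each possibility with the father I^B i and summing P(type O): 1/4·0 + 1/2·1/4 + 1/4·1/2 = 1/4.

1/4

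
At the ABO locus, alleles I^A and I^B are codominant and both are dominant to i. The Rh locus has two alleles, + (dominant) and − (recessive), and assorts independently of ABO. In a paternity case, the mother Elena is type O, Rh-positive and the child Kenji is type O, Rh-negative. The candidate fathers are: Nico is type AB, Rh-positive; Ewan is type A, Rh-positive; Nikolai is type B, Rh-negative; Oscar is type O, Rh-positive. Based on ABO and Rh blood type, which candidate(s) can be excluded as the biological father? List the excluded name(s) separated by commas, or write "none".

Nico

A candidate is excluded only if no genotype consistent with his phenotype could produce a type O, Rh-negative child with a type O, Rh-positive mother.
Nico (type AB, Rh+): no genotype consistent with that phenotype can produce a type-O Rh- child with a type-O mother.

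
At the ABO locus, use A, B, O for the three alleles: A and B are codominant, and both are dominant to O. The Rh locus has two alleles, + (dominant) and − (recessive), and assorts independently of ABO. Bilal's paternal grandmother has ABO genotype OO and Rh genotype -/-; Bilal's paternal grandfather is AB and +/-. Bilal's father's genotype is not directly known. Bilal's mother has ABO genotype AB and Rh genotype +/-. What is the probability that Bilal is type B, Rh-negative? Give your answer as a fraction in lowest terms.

Bilal's father's ABO genotype from OO × AB: 1/2 AO, 1/2 BO.
Crossing each possibility with the mother AB and summing P(type B): 1/2·1/4 + 1/2·1/2 = 3/8.
Similarly for Rh via the father's Rh distribution: P(Rh-) = 3/8.
Independent loci: 3/8 × 3/8 = 9/64.

9/64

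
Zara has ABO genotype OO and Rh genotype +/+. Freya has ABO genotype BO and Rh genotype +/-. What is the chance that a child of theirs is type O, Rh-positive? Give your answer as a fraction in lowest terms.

ABO cross OO × BO → offspring phenotypes: 1/2 O, 1/2 B.
Rh cross +/+ × +/- → 1 Rh+.
Independent loci: P(type O, Rh-positive) = 1/2 × 1 = 1/2.

1/2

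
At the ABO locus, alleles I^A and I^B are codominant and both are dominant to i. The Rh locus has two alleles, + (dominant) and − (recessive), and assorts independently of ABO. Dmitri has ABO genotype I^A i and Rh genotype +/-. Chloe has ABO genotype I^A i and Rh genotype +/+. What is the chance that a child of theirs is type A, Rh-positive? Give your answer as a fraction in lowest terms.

ABO cross I^A i × I^A i → offspring phenotypes: 1/4 O, 3/4 A.
Rh cross +/- × +/+ → 1 Rh+.
Independent loci: P(type A, Rh-positive) = 3/4 × 1 = 3/4.

3/4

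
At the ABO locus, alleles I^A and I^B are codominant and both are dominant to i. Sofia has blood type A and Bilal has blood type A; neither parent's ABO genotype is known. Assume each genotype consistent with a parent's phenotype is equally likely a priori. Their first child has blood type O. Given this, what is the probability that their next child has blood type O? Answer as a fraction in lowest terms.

Possible genotypes: Sofia ∈ {I^A I^A, I^A i}; Bilal ∈ {I^A I^A, I^A i}.
Weight each parental genotype pair by prior × P(type-O child):
  I^A i × I^A i: posterior weight 1; P(next child type O) = 1/4.
Weighted sum = 1/4.

1/4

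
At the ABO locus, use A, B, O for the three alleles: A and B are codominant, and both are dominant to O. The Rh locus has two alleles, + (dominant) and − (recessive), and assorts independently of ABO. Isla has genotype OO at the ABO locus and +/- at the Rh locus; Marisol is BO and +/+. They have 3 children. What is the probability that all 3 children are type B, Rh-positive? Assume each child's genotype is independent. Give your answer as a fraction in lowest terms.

1/8

ABO cross OO × BO → 1/2 O, 1/2 B.
Rh cross +/- × +/+ → 1 Rh+; so P(type B, Rh-positive) = 1/2 × 1 = 1/2 per child.
All 3 independent: (1/2)^3 = 1/8.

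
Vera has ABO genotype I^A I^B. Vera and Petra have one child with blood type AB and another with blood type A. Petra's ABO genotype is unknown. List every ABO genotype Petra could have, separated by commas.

For each candidate genotype of Petra, check whether crossing it with I^A I^B can produce every observed child phenotype.
  I^A I^A → possible child types {A, AB} ✓
  I^A I^B → possible child types {A, B, AB} ✓
  I^A i → possible child types {A, B, AB} ✓
  I^B I^B → possible child types {B, AB} ✗
  I^B i → possible child types {A, B, AB} ✓
  i i → possible child types {A, B} ✗

I^A I^A, I^A I^B, I^A i, I^B i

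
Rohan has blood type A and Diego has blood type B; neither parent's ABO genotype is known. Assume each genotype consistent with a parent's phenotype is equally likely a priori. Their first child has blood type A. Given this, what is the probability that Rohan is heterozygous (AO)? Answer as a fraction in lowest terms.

Possible genotypes: Rohan ∈ {AA, AO}; Diego ∈ {BB, BO}.
Weight each parental genotype pair by prior × P(type-A child):
  AA × BO: posterior weight 2/3.
  AO × BO: posterior weight 1/3.
Sum the posterior weight over pairs where Rohan is AO: 1/3.

1/3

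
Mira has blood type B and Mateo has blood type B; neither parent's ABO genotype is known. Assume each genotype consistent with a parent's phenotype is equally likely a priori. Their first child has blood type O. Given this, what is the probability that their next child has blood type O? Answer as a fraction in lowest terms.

Possible genotypes: Mira ∈ {BB, BO}; Mateo ∈ {BB, BO}.
Weight each parental genotype pair by prior × P(type-O child):
  BO × BO: posterior weight 1; P(next child type O) = 1/4.
Weighted sum = 1/4.

1/4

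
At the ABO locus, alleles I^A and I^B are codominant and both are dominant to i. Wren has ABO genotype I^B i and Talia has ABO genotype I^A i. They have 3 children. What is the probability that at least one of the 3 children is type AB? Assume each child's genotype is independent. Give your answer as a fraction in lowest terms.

37/64

ABO cross I^B i × I^A i → 1/4 O, 1/4 A, 1/4 B, 1/4 AB.
So P(type AB) = 1/4 per child.
P(none) = (3/4)^3 = 27/64; P(at least one) = 1 − 27/64 = 37/64.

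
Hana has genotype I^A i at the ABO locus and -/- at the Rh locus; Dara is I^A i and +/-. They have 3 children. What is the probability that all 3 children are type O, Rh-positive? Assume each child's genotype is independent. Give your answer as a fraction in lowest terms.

ABO cross I^A i × I^A i → 1/4 O, 3/4 A.
Rh cross -/- × +/- → 1/2 Rh+, 1/2 Rh-; so P(type O, Rh-positive) = 1/4 × 1/2 = 1/8 per child.
All 3 independent: (1/8)^3 = 1/512.

1/512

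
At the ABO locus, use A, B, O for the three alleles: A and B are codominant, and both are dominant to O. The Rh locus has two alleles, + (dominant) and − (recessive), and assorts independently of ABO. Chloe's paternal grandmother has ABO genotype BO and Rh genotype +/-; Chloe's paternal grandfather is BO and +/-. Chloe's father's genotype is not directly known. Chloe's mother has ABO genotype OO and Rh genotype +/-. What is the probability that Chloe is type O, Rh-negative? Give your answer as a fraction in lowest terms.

Chloe's father's ABO genotype from BO × BO: 1/4 BB, 1/2 BO, 1/4 OO.
Crossing each possibility with the mother OO and summing P(type O): 1/4·0 + 1/2·1/2 + 1/4·1 = 1/2.
Similarly for Rh via the father's Rh distribution: P(Rh-) = 1/4.
Independent loci: 1/2 × 1/4 = 1/8.

1/8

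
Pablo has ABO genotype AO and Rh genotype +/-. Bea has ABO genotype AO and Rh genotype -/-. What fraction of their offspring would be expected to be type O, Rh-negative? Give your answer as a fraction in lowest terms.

1/8

ABO cross AO × AO → offspring phenotypes: 1/4 O, 3/4 A.
Rh cross +/- × -/- → 1/2 Rh+, 1/2 Rh-.
Independent loci: P(type O, Rh-negative) = 1/4 × 1/2 = 1/8.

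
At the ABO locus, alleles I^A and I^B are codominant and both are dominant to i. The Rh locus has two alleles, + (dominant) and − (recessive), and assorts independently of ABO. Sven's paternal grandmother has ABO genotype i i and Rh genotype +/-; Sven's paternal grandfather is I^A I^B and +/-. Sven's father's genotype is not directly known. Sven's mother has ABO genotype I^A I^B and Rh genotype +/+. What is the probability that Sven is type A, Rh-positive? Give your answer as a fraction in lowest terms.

Sven's father's ABO genotype from i i × I^A I^B: 1/2 I^A i, 1/2 I^B i.
Crossing each possibility with the mother I^A I^B and summing P(type A): 1/2·1/2 + 1/2·1/4 = 3/8.
Similarly for Rh via the father's Rh distribution: P(Rh+) = 1.
Independent loci: 3/8 × 1 = 3/8.

3/8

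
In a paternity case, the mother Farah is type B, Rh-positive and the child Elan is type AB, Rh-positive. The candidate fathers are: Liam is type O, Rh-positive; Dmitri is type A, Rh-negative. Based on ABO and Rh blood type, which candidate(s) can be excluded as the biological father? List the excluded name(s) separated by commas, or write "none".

Liam

A candidate is excluded only if no genotype consistent with his phenotype could produce a type AB, Rh-positive child with a type B, Rh-positive mother.
Liam (type O, Rh+): no genotype consistent with that phenotype can produce a type-AB Rh+ child with a type-B mother.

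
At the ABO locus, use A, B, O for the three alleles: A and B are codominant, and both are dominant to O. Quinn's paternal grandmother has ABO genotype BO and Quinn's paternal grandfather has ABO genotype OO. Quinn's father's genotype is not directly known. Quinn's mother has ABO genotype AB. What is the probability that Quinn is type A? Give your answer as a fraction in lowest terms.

Quinn's father's ABO genotype from BO × OO: 1/2 BO, 1/2 OO.
Crossing each possibility with the mother AB and summing P(type A): 1/2·1/4 + 1/2·1/2 = 3/8.

3/8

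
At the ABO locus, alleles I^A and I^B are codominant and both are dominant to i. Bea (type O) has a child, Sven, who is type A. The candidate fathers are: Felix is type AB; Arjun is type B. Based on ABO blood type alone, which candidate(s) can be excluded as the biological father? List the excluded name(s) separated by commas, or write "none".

Arjun

A candidate is excluded only if no genotype consistent with his phenotype could produce a type A child with a type O mother.
Arjun (type B): no genotype consistent with that phenotype can produce a type-A child with a type-O mother.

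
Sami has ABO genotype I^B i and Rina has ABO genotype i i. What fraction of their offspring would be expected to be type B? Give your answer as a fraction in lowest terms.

ABO cross I^B i × i i → offspring phenotypes: 1/2 O, 1/2 B.
So P(type B) = 1/2.

1/2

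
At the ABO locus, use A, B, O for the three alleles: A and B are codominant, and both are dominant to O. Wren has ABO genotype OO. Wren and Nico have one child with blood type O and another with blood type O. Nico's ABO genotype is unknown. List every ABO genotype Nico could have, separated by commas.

AO, BO, OO

For each candidate genotype of Nico, check whether crossing it with OO can produce every observed child phenotype.
  AA → possible child types {A} ✗
  AB → possible child types {A, B} ✗
  AO → possible child types {O, A} ✓
  BB → possible child types {B} ✗
  BO → possible child types {O, B} ✓
  OO → possible child types {O} ✓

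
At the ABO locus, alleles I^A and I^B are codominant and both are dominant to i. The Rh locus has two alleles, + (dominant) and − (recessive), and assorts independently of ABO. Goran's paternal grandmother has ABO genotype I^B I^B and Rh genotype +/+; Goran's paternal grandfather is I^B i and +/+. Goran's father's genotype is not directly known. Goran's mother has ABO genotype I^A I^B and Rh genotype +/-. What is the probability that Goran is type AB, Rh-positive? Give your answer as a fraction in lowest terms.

Goran's father's ABO genotype from I^B I^B × I^B i: 1/2 I^B I^B, 1/2 I^B i.
Crossing each possibility with the mother I^A I^B and summing P(type AB): 1/2·1/2 + 1/2·1/4 = 3/8.
Similarly for Rh via the father's Rh distribution: P(Rh+) = 1.
Independent loci: 3/8 × 1 = 3/8.

3/8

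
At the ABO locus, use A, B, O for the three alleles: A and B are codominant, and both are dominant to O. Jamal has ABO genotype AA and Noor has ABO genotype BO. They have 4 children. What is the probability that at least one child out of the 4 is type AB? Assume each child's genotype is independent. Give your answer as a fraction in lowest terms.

ABO cross AA × BO → 1/2 A, 1/2 AB.
So P(type AB) = 1/2 per child.
P(none) = (1/2)^4 = 1/16; P(at least one) = 1 − 1/16 = 15/16.

15/16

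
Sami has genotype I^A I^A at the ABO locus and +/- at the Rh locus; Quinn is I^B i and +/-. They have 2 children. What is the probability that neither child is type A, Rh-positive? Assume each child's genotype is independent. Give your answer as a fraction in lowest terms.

25/64

ABO cross I^A I^A × I^B i → 1/2 A, 1/2 AB.
Rh cross +/- × +/- → 3/4 Rh+, 1/4 Rh-; so P(type A, Rh-positive) = 1/2 × 3/4 = 3/8 per child.
P(not type A, Rh-positive) = 5/8 for one child; (5/8)^2 = 25/64.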